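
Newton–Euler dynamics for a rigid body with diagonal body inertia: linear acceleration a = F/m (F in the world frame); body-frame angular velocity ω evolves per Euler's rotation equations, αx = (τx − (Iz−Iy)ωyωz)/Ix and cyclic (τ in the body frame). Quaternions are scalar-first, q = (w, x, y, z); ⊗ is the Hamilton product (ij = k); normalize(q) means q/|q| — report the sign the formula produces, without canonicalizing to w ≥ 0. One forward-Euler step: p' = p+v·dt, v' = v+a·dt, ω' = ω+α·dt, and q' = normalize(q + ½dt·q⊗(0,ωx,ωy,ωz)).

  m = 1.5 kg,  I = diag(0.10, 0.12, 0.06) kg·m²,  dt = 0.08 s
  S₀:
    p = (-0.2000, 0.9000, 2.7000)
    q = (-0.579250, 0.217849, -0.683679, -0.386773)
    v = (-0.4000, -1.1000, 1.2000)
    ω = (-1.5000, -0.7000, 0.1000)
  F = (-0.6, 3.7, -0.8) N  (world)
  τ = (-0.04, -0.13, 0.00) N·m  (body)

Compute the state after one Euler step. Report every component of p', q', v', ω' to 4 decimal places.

p' = (-0.2320, 0.8120, 2.7960)
q' = (-0.5825, 0.2385, -0.6437, -0.4353)
v' = (-0.4320, -0.9027, 1.1573)
ω' = (-1.5354, -0.7827, 0.0720)

p + v·dt = (-0.2320, 0.8120, 2.7960)
v + (F/m)dt = (-0.4320, -0.9027, 1.1573)
(τ − ω×Iω)/I = (-0.4420, -1.0333, -0.3500)
ω + α·dt = (-1.5354, -0.7827, 0.0720)
2q̇ = q⊗(0,ω) = (-0.1131245, 0.5297660, 0.9638496, -1.2359378)
q + ½dt·q⊗(0,ω), renormalized = (-0.5825, 0.2385, -0.6437, -0.4353)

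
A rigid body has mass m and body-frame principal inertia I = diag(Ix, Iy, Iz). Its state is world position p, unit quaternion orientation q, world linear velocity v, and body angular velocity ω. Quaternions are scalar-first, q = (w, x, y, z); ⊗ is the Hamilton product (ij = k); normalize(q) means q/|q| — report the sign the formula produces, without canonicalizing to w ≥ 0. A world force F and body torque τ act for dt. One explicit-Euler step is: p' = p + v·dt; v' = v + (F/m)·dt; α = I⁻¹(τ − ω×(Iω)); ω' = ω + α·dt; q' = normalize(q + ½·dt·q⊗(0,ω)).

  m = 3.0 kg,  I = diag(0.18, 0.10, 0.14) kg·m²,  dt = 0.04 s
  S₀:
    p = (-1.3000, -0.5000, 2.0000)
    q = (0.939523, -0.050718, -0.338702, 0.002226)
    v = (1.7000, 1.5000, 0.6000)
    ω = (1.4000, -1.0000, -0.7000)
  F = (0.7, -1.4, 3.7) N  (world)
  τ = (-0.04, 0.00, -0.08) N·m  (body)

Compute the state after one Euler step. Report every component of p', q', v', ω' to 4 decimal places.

(τ − ω×Iω)/I = (-0.3778, 0.3920, -1.3714)
new body rate ω' = (1.3849, -0.9843, -0.7549)
Hamilton product q⊗(0,ω) = (-0.2661386, 1.5546496, -0.9719092, -0.1327653)
updated quaternion q' = (0.9336, -0.0196, -0.3579, -0.0004)
linear accel F/m = (0.2333, -0.4667, 1.2333)
p' = p + v·dt = (-1.2320, -0.4400, 2.0240)
v + (F/m)dt = (1.7093, 1.4813, 0.6493)

p' = (-1.2320, -0.4400, 2.0240)
q' = (0.9336, -0.0196, -0.3579, -0.0004)
v' = (1.7093, 1.4813, 0.6493)
ω' = (1.3849, -0.9843, -0.7549)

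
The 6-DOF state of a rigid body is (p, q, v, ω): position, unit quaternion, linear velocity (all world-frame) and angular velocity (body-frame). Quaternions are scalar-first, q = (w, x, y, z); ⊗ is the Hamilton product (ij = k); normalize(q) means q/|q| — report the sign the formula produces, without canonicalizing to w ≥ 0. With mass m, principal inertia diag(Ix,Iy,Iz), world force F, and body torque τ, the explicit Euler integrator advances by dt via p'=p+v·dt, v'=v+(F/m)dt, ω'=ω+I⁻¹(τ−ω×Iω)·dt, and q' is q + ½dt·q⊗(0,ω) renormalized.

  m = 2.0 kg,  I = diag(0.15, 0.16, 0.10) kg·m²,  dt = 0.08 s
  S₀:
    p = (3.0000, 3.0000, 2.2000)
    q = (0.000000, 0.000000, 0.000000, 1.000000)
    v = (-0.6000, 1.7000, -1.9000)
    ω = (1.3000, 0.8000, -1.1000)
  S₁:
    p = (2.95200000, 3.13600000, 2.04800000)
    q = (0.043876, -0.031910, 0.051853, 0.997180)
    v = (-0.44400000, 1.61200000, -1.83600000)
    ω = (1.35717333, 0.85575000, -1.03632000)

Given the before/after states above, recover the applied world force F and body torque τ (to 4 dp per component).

ω₁ − ω₀ = (0.05717333, 0.05575000, 0.06368000)
τ = I·(Δω/dt) + ω₀×(Iω₀) = (0.1600, 0.0400, 0.0900)
v₁ − v₀ = (0.15600000, -0.08800000, 0.06400000)
m·(v₁−v₀)/dt = (3.9000, -2.2000, 1.6000)

F = (3.9000, -2.2000, 1.6000)
τ = (0.1600, 0.0400, 0.0900)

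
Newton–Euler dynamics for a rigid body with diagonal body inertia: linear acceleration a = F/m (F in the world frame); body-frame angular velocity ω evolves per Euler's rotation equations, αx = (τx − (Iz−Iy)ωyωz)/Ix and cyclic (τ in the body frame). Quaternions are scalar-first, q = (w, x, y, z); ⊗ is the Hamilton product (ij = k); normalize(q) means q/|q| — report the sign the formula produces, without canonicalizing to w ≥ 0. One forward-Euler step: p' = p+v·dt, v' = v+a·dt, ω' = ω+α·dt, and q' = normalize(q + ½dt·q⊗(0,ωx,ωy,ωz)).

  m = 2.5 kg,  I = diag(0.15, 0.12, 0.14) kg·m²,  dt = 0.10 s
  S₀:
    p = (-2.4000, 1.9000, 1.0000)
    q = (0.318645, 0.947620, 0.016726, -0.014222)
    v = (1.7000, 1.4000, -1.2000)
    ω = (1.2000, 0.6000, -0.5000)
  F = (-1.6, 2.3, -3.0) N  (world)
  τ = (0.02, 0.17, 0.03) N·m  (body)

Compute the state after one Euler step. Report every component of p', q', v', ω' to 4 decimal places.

p' = (-2.2300, 2.0400, 0.8800)
q' = (0.2603, 0.9643, 0.0490, 0.0052)
v' = (1.6360, 1.4920, -1.3200)
ω' = (1.2173, 0.7467, -0.4631)

ω×(Iω) gyroscopic = (-0.0060, -0.0060, -0.0216)
angular accel α = (0.1733, 1.4667, 0.3686)
ω' = ω + α·dt = (1.2173, 0.7467, -0.4631)
Hamilton product q⊗(0,ω) = (-1.1542906, 0.3825442, 0.6479306, 0.3891783)
q + ½dt·q⊗(0,ω), renormalized = (0.2603, 0.9643, 0.0490, 0.0052)
new position p' = (-2.2300, 2.0400, 0.8800)
new velocity v' = (1.6360, 1.4920, -1.3200)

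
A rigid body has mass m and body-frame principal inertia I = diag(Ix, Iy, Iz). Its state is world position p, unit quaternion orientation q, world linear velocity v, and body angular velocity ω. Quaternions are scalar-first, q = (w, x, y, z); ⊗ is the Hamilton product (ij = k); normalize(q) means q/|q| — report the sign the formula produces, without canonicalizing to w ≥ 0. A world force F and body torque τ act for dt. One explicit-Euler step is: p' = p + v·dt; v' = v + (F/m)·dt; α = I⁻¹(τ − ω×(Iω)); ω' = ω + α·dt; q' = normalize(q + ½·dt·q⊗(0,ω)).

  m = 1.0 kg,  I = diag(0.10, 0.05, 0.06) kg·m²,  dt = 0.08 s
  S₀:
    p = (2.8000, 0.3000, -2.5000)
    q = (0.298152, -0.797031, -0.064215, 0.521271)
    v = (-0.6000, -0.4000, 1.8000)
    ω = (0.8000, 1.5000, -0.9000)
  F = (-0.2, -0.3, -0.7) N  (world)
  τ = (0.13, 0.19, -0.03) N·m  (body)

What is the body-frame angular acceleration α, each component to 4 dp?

α = (1.4350, 4.3760, 0.5000)

gyro term ω×Iω = (-0.0135, -0.0288, -0.0600)
angular accel α = (1.4350, 4.3760, 0.5000)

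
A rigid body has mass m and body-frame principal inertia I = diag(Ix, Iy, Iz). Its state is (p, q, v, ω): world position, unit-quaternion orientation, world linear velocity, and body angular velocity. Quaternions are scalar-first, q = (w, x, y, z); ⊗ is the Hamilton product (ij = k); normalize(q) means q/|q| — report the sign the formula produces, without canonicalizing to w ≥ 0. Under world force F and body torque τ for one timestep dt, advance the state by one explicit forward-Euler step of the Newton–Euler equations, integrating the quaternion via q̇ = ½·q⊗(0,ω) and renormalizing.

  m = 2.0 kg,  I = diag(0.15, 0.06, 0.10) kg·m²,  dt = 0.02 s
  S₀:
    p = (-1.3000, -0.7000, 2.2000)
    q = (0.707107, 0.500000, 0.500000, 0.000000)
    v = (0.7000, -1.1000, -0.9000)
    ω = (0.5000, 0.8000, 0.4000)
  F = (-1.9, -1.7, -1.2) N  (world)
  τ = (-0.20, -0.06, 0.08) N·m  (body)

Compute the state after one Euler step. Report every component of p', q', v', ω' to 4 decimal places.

p' = (-1.2860, -0.7220, 2.1820)
q' = (0.7006, 0.5055, 0.5036, 0.0043)
v' = (0.6810, -1.1170, -0.9120)
ω' = (0.4716, 0.7767, 0.4232)

precession coupling ω×(Iω) = (0.0128, 0.0100, -0.0360)
(τ − ω×Iω)/I = (-1.4187, -1.1667, 1.1600)
ω + α·dt = (0.4716, 0.7767, 0.4232)
q⊗(0,ω) = (-0.6500000, 0.5535535, 0.3656856, 0.4328428)
q + ½dt·q⊗(0,ω), renormalized = (0.7006, 0.5055, 0.5036, 0.0043)
a = F/m = (-0.9500, -0.8500, -0.6000)
new position p' = (-1.2860, -0.7220, 2.1820)
v' = v + a·dt = (0.6810, -1.1170, -0.9120)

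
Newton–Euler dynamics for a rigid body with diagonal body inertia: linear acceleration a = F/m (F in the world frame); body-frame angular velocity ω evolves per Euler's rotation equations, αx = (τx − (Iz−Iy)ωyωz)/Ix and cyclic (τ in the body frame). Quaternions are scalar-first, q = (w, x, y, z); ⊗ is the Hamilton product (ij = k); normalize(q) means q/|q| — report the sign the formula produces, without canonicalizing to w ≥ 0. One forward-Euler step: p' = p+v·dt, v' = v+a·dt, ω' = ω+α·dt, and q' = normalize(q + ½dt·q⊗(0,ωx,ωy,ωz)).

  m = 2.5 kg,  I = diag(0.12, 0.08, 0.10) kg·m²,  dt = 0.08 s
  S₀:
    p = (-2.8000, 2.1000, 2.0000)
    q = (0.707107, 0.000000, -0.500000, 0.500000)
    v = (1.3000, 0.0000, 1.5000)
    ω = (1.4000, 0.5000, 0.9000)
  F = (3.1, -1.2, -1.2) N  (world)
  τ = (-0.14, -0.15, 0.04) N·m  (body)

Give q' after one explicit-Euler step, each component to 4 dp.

2q̇ = q⊗(0,ω) = (-0.2000000, 0.2899498, 1.0535535, 1.3363963)
updated quaternion q' = (0.6974, 0.0116, -0.4568, 0.5521)

q' = (0.6974, 0.0116, -0.4568, 0.5521)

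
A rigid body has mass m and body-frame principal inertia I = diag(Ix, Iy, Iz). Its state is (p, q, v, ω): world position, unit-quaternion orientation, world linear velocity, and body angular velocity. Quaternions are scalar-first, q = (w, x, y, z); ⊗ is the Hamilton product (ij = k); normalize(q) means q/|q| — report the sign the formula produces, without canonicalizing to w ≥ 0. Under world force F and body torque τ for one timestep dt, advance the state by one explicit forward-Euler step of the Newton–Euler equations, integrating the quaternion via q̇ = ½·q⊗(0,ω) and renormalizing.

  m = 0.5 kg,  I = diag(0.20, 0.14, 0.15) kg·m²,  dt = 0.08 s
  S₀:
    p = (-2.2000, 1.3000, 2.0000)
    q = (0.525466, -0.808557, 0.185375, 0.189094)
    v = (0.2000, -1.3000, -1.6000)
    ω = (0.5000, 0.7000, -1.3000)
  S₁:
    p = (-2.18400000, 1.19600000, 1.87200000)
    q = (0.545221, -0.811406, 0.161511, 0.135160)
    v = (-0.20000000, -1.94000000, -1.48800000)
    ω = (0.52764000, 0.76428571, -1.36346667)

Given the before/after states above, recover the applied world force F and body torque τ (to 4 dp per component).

F = (-2.5000, -4.0000, 0.7000)
τ = (0.0600, 0.0800, -0.1400)

ω₁ − ω₀ = (0.02764000, 0.06428571, -0.06346667)
τ = I·(Δω/dt) + ω₀×(Iω₀) = (0.0600, 0.0800, -0.1400)
velocity change Δv = (-0.40000000, -0.64000000, 0.11200000)
m·(v₁−v₀)/dt = (-2.5000, -4.0000, 0.7000)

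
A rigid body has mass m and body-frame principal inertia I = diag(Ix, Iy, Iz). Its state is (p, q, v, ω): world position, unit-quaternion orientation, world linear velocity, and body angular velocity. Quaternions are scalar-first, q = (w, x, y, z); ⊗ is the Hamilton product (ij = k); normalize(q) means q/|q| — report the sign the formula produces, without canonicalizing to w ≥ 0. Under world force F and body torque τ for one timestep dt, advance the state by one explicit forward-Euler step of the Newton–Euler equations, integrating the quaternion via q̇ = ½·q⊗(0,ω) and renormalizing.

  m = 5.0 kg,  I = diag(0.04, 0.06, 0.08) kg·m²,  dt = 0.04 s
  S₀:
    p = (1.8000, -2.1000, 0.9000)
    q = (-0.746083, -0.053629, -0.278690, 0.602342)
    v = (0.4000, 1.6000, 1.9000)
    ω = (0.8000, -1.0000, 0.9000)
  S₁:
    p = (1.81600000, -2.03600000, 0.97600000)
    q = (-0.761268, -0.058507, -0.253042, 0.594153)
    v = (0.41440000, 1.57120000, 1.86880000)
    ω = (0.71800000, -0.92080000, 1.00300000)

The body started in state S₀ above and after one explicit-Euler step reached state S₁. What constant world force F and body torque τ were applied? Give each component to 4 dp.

F = (1.8000, -3.6000, -3.9000)
τ = (-0.1000, 0.0900, 0.1900)

Δv = v₁−v₀ = (0.01440000, -0.02880000, -0.03120000)
applied force F = (1.8000, -3.6000, -3.9000)
rate change Δω = (-0.08200000, 0.07920000, 0.10300000)
ω₀×(Iω₀) = (-0.0180, -0.0288, -0.0160)
I·α + gyro = (-0.1000, 0.0900, 0.1900)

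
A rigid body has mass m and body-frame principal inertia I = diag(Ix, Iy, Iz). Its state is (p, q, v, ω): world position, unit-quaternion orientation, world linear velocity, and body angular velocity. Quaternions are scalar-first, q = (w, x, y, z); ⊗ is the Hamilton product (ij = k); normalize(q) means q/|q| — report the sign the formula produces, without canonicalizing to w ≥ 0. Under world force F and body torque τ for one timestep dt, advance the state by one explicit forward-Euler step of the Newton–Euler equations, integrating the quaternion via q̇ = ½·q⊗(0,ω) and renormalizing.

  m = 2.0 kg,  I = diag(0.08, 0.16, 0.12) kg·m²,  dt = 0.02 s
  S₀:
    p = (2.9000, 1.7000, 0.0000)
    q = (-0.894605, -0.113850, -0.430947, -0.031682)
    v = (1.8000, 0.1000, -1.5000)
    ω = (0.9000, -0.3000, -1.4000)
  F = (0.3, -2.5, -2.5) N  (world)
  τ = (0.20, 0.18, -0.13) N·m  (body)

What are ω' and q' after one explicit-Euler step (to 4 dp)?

ω' = (0.9542, -0.2838, -1.4181)
q' = (-0.8952, -0.1159, -0.4301, -0.0149)

precession coupling ω×(Iω) = (-0.0168, 0.0504, -0.0216)
(τ − ω×Iω)/I = (2.7100, 0.8100, -0.9033)
ω + α·dt = (0.9542, -0.2838, -1.4181)
q⊗(0,ω) = (-0.0711739, -0.2113233, 0.0804777, 1.6744543)
q' = normalize(q + ½dt·q⊗(0,ω)) = (-0.8952, -0.1159, -0.4301, -0.0149)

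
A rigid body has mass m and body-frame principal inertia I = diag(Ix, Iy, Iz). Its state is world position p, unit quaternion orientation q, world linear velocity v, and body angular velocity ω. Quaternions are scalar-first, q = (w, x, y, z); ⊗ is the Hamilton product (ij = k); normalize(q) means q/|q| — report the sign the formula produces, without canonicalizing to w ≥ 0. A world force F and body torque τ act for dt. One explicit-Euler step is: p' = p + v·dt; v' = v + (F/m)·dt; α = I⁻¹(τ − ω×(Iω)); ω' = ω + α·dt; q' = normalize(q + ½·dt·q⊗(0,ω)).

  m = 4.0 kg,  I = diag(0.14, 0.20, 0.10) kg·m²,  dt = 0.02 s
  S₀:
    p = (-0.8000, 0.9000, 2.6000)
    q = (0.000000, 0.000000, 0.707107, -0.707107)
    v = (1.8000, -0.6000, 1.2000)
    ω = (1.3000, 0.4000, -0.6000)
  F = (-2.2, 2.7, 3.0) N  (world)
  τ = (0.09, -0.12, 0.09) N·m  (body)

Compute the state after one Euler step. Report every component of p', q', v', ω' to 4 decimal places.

α = I⁻¹(τ − ω×Iω) = (0.4714, -0.4440, 0.5880)
new body rate ω' = (1.3094, 0.3911, -0.5882)
2q̇ = q⊗(0,ω) = (-0.7071070, -0.1414214, -0.9192391, -0.9192391)
q' = normalize(q + ½dt·q⊗(0,ω)) = (-0.0071, -0.0014, 0.6978, -0.7162)
a = (-0.5500, 0.6750, 0.7500)
p' = p + v·dt = (-0.7640, 0.8880, 2.6240)
new velocity v' = (1.7890, -0.5865, 1.2150)

p' = (-0.7640, 0.8880, 2.6240)
q' = (-0.0071, -0.0014, 0.6978, -0.7162)
v' = (1.7890, -0.5865, 1.2150)
ω' = (1.3094, 0.3911, -0.5882)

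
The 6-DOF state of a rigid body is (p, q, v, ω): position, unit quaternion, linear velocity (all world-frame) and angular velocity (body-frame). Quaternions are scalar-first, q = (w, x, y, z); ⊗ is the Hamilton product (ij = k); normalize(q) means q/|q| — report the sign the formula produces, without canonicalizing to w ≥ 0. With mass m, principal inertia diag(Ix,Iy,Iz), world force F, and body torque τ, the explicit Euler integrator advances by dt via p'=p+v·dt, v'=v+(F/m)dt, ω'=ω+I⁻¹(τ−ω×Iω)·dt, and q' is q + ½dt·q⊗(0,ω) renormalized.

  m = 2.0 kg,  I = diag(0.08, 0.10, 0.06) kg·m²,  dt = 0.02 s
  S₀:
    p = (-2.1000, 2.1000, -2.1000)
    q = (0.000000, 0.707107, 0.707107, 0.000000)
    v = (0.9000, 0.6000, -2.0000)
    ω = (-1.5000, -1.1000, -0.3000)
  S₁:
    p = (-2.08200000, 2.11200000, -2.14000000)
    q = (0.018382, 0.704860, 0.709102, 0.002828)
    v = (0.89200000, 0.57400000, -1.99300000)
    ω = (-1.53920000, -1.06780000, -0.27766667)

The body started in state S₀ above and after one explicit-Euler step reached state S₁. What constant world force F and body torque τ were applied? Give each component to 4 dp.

v₁ − v₀ = (-0.00800000, -0.02600000, 0.00700000)
m·(v₁−v₀)/dt = (-0.8000, -2.6000, 0.7000)
rate change Δω = (-0.03920000, 0.03220000, 0.02233333)
gyro term ω₀×Iω₀ = (-0.0132, 0.0090, 0.0330)
applied torque τ = (-0.1700, 0.1700, 0.1000)

F = (-0.8000, -2.6000, 0.7000)
τ = (-0.1700, 0.1700, 0.1000)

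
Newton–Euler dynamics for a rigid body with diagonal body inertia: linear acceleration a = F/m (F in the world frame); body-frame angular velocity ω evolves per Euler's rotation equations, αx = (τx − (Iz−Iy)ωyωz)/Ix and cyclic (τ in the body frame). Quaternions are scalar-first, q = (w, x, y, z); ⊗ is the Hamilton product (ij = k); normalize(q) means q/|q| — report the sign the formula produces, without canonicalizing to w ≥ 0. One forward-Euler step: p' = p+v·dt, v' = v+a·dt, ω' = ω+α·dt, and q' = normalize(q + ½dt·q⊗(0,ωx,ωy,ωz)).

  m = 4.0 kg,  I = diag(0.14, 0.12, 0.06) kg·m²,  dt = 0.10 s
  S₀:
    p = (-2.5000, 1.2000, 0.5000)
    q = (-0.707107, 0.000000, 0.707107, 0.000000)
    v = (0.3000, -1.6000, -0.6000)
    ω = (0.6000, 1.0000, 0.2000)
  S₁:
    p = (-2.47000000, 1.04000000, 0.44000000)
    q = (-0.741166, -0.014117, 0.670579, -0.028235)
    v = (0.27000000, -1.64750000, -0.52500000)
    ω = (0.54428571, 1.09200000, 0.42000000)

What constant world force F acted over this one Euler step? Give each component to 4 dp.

F = (-1.2000, -1.9000, 3.0000)

velocity change Δv = (-0.03000000, -0.04750000, 0.07500000)
applied force F = (-1.2000, -1.9000, 3.0000)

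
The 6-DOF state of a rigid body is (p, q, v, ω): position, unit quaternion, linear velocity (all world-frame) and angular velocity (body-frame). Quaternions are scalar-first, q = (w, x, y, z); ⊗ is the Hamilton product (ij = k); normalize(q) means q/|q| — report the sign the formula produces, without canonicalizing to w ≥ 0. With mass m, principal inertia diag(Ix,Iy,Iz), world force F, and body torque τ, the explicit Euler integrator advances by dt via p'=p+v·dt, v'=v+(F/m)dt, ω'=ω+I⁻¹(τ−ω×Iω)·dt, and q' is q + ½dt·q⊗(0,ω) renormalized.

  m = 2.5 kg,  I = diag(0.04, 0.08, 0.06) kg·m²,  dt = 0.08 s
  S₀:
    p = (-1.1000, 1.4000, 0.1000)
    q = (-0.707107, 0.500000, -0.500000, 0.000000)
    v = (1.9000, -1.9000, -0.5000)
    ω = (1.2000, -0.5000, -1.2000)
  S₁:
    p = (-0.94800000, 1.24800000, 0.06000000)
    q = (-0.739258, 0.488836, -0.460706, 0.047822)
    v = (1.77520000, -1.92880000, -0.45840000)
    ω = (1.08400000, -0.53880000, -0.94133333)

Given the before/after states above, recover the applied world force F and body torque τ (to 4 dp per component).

v₁ − v₀ = (-0.12480000, -0.02880000, 0.04160000)
applied force F = (-3.9000, -0.9000, 1.3000)
ω₁ − ω₀ = (-0.11600000, -0.03880000, 0.25866667)
applied torque τ = (-0.0700, -0.0100, 0.1700)

F = (-3.9000, -0.9000, 1.3000)
τ = (-0.0700, -0.0100, 0.1700)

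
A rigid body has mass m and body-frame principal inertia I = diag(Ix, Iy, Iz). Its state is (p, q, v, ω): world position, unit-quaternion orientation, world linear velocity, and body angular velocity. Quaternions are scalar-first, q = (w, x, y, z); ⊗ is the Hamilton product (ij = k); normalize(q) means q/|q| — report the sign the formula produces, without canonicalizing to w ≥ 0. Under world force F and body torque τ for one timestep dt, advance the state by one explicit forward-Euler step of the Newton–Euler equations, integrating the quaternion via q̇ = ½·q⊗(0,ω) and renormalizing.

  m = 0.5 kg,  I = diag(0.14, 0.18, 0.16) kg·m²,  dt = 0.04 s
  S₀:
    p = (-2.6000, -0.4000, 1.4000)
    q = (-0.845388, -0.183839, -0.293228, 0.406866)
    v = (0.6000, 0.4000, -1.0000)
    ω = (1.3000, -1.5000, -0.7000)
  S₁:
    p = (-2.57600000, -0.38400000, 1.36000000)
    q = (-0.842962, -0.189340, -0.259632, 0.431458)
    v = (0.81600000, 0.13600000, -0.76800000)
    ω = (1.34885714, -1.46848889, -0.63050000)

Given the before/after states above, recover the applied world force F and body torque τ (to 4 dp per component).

F = (2.7000, -3.3000, 2.9000)
τ = (0.1500, 0.1600, 0.2000)

Δv = v₁−v₀ = (0.21600000, -0.26400000, 0.23200000)
F = m·Δv/dt = (2.7000, -3.3000, 2.9000)
rate change Δω = (0.04885714, 0.03151111, 0.06950000)
gyro term ω₀×Iω₀ = (-0.0210, 0.0182, -0.0780)
applied torque τ = (0.1500, 0.1600, 0.2000)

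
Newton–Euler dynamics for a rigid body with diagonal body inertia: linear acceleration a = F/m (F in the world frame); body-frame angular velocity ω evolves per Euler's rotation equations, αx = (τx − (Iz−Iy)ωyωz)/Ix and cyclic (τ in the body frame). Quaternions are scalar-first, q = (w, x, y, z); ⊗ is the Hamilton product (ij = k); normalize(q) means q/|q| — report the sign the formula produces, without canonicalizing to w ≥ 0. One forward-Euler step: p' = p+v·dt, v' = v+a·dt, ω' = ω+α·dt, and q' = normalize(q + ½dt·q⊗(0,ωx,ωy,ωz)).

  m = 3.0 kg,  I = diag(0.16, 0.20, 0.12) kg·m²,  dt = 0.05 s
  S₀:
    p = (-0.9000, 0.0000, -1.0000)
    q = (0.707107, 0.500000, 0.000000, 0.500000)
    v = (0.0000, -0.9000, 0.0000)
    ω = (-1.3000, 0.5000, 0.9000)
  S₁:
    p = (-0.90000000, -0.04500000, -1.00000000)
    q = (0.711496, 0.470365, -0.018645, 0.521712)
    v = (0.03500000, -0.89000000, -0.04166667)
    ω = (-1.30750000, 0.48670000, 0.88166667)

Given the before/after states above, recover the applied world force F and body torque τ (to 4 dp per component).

F = (2.1000, 0.6000, -2.5000)
τ = (-0.0600, -0.1000, -0.0700)

Δω = ω₁−ω₀ = (-0.00750000, -0.01330000, -0.01833333)
I·α + gyro = (-0.0600, -0.1000, -0.0700)
Δv = v₁−v₀ = (0.03500000, 0.01000000, -0.04166667)
applied force F = (2.1000, 0.6000, -2.5000)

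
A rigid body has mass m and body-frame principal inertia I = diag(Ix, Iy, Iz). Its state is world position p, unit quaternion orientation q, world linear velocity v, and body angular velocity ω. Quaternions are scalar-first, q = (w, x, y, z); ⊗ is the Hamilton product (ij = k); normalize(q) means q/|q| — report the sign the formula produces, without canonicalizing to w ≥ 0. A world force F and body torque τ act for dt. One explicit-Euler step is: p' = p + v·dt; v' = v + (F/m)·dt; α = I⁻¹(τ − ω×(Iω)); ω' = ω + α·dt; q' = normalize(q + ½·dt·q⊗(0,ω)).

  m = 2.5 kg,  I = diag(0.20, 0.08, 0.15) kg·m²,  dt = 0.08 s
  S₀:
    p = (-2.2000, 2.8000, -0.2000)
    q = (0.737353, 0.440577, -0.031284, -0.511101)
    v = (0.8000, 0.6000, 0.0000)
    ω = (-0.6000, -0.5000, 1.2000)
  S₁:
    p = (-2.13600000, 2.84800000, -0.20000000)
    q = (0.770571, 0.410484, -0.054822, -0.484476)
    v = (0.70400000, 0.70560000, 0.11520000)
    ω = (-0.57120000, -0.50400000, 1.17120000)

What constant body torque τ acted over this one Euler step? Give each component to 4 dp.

ω₁ − ω₀ = (0.02880000, -0.00400000, -0.02880000)
I·α + gyro = (0.0300, -0.0400, -0.0900)

τ = (0.0300, -0.0400, -0.0900)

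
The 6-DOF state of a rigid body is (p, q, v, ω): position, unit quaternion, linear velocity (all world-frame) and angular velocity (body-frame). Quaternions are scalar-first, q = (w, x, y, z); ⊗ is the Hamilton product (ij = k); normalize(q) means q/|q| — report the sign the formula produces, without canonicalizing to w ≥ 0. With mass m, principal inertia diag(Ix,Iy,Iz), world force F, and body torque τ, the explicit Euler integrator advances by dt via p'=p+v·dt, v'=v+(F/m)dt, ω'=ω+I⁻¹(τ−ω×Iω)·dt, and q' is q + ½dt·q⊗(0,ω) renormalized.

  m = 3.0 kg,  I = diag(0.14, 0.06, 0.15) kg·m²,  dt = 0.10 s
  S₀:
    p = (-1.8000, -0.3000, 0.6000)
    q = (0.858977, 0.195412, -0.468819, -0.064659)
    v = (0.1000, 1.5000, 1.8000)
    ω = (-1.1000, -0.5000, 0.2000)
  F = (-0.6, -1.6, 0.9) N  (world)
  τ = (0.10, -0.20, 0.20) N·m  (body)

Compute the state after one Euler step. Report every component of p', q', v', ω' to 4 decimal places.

angular accel α = (0.7786, -3.3700, 1.6267)
ω + α·dt = (-1.0221, -0.8370, 0.3627)
Hamilton product q⊗(0,ω) = (-0.0065245, -1.0709680, -0.3974460, -0.4416115)
q' = normalize(q + ½dt·q⊗(0,ω)) = (0.8570, 0.1416, -0.4878, -0.0866)
new position p' = (-1.7900, -0.1500, 0.7800)
v' = v + a·dt = (0.0800, 1.4467, 1.8300)

p' = (-1.7900, -0.1500, 0.7800)
q' = (0.8570, 0.1416, -0.4878, -0.0866)
v' = (0.0800, 1.4467, 1.8300)
ω' = (-1.0221, -0.8370, 0.3627)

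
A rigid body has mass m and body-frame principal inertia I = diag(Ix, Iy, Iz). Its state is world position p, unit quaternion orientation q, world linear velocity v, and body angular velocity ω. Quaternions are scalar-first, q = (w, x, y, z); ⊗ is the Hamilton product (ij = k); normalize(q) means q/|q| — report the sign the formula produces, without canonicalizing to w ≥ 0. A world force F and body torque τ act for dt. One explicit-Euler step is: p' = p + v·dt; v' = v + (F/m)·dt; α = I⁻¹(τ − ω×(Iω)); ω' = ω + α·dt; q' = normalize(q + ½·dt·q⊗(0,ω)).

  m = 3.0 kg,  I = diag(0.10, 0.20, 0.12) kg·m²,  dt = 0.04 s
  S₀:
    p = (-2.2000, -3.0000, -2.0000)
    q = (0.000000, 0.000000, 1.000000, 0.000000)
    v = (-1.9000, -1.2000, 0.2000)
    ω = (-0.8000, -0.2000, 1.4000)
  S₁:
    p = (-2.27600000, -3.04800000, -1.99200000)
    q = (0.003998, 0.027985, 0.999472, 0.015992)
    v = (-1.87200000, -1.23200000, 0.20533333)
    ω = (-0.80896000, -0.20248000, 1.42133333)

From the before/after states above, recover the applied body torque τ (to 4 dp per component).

τ = (0.0000, 0.0100, 0.0800)

rate change Δω = (-0.00896000, -0.00248000, 0.02133333)
I·α + gyro = (0.0000, 0.0100, 0.0800)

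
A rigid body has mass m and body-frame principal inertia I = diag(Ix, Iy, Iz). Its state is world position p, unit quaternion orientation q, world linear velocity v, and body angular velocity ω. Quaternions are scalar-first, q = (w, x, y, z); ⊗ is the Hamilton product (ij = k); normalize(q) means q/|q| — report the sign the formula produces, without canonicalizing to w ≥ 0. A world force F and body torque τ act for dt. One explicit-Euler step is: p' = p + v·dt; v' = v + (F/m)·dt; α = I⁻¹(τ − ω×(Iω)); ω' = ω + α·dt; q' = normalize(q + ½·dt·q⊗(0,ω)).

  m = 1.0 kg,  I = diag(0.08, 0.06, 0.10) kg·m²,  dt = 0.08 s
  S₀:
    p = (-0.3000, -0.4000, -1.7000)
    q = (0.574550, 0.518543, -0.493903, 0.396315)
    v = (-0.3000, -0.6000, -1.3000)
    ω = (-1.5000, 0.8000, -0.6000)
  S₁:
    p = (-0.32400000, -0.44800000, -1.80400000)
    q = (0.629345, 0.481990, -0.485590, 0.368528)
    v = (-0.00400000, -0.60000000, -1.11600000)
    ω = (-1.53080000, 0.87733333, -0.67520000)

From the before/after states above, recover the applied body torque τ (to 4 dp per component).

τ = (-0.0500, 0.0400, -0.0700)

rate change Δω = (-0.03080000, 0.07733333, -0.07520000)
ω₀×(Iω₀) = (-0.0192, -0.0180, 0.0240)
τ = I·(Δω/dt) + ω₀×(Iω₀) = (-0.0500, 0.0400, -0.0700)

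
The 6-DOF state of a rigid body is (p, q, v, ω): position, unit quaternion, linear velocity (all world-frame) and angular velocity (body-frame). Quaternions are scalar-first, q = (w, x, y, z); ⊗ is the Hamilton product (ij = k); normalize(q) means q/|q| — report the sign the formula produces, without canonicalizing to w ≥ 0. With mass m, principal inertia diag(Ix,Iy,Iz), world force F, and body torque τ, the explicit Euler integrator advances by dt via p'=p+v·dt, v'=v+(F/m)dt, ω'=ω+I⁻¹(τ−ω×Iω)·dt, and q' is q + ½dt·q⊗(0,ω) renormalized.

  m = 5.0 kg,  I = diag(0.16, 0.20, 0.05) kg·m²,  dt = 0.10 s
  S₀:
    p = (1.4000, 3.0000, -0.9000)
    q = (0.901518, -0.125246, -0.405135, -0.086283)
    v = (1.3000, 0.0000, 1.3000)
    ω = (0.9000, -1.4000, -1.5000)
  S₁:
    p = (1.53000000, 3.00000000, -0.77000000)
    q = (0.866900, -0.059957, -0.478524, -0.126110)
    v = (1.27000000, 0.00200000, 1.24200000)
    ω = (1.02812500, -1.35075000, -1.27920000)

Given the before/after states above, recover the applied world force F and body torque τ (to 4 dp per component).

F = (-1.5000, 0.1000, -2.9000)
τ = (-0.1100, -0.0500, 0.0600)

velocity change Δv = (-0.03000000, 0.00200000, -0.05800000)
m·(v₁−v₀)/dt = (-1.5000, 0.1000, -2.9000)
rate change Δω = (0.12812500, 0.04925000, 0.22080000)
applied torque τ = (-0.1100, -0.0500, 0.0600)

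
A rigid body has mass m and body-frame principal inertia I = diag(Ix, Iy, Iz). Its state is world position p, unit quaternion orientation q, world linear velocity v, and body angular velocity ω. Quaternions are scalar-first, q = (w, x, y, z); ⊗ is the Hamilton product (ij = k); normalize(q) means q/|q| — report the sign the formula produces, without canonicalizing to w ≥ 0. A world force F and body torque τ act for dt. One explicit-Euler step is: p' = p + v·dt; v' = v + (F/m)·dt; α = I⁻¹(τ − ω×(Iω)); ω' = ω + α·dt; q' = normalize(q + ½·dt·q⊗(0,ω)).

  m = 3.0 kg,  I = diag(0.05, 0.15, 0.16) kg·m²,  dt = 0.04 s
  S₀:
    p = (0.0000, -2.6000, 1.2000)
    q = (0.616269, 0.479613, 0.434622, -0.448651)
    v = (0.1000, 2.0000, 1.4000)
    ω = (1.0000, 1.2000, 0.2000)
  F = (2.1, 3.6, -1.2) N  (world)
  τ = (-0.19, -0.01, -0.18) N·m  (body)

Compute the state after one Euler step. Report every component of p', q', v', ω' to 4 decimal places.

ω×(Iω) gyroscopic = (0.0024, -0.0220, 0.1200)
(τ − ω×Iω)/I = (-3.8480, 0.0800, -1.8750)
ω + α·dt = (0.8461, 1.2032, 0.1250)
2q̇ = q⊗(0,ω) = (-0.9114292, 1.2415746, 0.1949492, 0.2641674)
updated quaternion q' = (0.5977, 0.5042, 0.4383, -0.4431)
linear accel F/m = (0.7000, 1.2000, -0.4000)
p' = p + v·dt = (0.0040, -2.5200, 1.2560)
new velocity v' = (0.1280, 2.0480, 1.3840)

p' = (0.0040, -2.5200, 1.2560)
q' = (0.5977, 0.5042, 0.4383, -0.4431)
v' = (0.1280, 2.0480, 1.3840)
ω' = (0.8461, 1.2032, 0.1250)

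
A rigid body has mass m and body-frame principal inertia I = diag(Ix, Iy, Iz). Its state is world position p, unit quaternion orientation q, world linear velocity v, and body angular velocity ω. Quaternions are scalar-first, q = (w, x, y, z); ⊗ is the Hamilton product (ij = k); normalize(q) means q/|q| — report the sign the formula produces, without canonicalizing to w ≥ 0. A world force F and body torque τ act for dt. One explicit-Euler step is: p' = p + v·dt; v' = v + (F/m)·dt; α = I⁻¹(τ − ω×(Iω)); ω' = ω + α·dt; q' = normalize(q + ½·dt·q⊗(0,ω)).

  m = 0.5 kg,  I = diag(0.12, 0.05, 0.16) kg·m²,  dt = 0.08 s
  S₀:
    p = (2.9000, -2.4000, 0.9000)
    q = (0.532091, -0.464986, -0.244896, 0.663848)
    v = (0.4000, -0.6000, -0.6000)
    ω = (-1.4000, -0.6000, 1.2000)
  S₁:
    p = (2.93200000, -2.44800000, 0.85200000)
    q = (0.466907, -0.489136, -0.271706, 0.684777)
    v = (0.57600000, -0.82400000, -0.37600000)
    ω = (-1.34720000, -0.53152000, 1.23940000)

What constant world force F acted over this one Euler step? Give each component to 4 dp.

Δv = v₁−v₀ = (0.17600000, -0.22400000, 0.22400000)
applied force F = (1.1000, -1.4000, 1.4000)

F = (1.1000, -1.4000, 1.4000)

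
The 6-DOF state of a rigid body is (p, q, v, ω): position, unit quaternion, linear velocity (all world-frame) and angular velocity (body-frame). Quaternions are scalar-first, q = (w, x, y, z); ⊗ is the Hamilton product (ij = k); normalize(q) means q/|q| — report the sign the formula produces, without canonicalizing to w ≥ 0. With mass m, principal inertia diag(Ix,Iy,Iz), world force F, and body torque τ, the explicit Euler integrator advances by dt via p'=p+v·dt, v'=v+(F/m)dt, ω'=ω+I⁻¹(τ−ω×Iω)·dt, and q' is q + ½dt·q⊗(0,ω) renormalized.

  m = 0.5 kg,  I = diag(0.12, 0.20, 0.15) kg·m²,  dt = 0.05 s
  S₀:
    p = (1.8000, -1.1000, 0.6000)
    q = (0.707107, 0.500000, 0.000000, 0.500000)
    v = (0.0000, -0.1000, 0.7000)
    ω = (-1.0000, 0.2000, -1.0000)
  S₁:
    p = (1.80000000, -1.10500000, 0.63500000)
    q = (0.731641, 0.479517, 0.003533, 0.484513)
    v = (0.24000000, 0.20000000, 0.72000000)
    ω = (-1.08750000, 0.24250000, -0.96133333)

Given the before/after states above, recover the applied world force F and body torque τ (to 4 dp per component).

Δω = ω₁−ω₀ = (-0.08750000, 0.04250000, 0.03866667)
τ = I·(Δω/dt) + ω₀×(Iω₀) = (-0.2000, 0.1400, 0.1000)
velocity change Δv = (0.24000000, 0.30000000, 0.02000000)
F = m·Δv/dt = (2.4000, 3.0000, 0.2000)

F = (2.4000, 3.0000, 0.2000)
τ = (-0.2000, 0.1400, 0.1000)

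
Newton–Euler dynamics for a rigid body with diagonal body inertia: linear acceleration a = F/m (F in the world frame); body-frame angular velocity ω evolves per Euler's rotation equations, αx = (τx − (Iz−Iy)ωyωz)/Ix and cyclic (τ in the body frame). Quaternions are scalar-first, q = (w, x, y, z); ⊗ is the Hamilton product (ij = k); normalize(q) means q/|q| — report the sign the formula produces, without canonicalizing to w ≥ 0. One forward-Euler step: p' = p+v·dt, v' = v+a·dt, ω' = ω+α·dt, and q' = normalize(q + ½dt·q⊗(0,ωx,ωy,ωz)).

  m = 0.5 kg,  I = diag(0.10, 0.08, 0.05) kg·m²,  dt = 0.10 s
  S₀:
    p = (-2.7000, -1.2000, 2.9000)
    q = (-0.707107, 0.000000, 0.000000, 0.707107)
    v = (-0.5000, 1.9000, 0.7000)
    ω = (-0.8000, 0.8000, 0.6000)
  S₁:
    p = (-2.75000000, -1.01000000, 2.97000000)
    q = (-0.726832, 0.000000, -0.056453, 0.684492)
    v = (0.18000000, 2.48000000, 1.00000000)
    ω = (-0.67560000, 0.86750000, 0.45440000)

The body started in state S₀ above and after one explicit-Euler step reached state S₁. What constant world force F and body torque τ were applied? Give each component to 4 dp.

F = (3.4000, 2.9000, 1.5000)
τ = (0.1100, 0.0300, -0.0600)

v₁ − v₀ = (0.68000000, 0.58000000, 0.30000000)
m·(v₁−v₀)/dt = (3.4000, 2.9000, 1.5000)
ω₁ − ω₀ = (0.12440000, 0.06750000, -0.14560000)
ω₀×(Iω₀) = (-0.0144, -0.0240, 0.0128)
applied torque τ = (0.1100, 0.0300, -0.0600)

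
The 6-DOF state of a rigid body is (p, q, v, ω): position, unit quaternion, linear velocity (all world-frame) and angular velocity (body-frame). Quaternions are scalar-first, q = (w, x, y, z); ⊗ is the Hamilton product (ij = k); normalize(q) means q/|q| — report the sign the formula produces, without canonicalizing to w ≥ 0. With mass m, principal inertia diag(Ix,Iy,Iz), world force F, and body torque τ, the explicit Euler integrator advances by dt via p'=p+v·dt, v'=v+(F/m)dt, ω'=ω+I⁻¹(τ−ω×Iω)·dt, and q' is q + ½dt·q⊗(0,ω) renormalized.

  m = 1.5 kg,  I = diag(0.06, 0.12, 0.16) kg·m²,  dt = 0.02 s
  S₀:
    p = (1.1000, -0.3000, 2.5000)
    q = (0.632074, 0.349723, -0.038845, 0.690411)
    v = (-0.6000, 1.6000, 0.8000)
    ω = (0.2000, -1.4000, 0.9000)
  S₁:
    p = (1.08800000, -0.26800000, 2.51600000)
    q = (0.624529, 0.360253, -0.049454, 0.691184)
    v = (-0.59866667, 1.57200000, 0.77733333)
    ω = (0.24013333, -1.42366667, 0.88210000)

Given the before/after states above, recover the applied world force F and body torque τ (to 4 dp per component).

F = (0.1000, -2.1000, -1.7000)
τ = (0.0700, -0.1600, -0.1600)

ω₁ − ω₀ = (0.04013333, -0.02366667, -0.01790000)
I·α + gyro = (0.0700, -0.1600, -0.1600)
velocity change Δv = (0.00133333, -0.02800000, -0.02266667)
applied force F = (0.1000, -2.1000, -1.7000)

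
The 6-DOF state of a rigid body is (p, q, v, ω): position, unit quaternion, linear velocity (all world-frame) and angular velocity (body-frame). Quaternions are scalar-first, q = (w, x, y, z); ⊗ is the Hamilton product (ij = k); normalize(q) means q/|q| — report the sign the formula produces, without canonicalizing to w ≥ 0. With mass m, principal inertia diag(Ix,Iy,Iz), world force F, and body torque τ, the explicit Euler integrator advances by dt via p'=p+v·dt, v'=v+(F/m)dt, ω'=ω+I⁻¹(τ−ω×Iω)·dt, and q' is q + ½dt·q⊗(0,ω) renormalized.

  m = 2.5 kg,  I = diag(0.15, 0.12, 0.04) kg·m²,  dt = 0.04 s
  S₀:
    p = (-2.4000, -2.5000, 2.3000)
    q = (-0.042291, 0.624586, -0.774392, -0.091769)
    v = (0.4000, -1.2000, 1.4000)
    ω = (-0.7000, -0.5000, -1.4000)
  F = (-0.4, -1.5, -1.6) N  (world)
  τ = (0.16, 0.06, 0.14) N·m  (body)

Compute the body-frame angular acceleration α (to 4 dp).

gyro term ω×Iω = (-0.0560, 0.1078, -0.0105)
(τ − ω×Iω)/I = (1.4400, -0.3983, 3.7625)

α = (1.4400, -0.3983, 3.7625)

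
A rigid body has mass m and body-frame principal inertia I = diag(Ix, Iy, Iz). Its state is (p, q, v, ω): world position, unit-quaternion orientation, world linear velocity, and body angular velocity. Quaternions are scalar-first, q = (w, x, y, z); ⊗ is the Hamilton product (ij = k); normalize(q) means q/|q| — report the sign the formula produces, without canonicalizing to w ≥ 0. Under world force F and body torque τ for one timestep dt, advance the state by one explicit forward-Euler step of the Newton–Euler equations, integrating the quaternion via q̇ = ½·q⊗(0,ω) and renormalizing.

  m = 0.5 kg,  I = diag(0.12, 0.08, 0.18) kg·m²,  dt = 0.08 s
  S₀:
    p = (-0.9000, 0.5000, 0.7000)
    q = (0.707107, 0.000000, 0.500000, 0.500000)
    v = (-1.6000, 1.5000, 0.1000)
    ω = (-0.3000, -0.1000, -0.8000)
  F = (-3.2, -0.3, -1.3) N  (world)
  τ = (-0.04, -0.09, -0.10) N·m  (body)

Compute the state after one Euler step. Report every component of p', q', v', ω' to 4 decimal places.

p' = (-1.0280, 0.6200, 0.7080)
q' = (0.7247, -0.0225, 0.4909, 0.4831)
v' = (-2.1120, 1.4520, -0.1080)
ω' = (-0.3320, -0.1756, -0.8439)

gyro term ω×Iω = (0.0080, -0.0144, -0.0012)
α = I⁻¹(τ − ω×Iω) = (-0.4000, -0.9450, -0.5489)
ω + α·dt = (-0.3320, -0.1756, -0.8439)
2q̇ = q⊗(0,ω) = (0.4500000, -0.5621321, -0.2207107, -0.4156856)
updated quaternion q' = (0.7247, -0.0225, 0.4909, 0.4831)
linear accel F/m = (-6.4000, -0.6000, -2.6000)
new position p' = (-1.0280, 0.6200, 0.7080)
v + (F/m)dt = (-2.1120, 1.4520, -0.1080)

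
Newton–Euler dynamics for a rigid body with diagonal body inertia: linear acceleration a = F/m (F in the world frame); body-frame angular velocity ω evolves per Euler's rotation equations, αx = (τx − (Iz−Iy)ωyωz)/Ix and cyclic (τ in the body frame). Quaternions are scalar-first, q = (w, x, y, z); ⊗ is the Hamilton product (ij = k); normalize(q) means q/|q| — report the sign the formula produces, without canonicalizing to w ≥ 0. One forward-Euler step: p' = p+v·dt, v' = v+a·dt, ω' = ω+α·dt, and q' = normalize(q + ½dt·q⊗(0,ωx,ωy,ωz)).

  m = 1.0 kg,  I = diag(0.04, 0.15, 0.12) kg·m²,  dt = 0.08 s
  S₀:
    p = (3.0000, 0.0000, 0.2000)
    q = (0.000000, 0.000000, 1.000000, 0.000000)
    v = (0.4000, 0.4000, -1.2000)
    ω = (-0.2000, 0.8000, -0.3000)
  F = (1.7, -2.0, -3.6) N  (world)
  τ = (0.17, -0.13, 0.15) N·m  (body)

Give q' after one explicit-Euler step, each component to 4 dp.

q⊗(0,ω) = (-0.8000000, -0.3000000, 0.0000000, 0.2000000)
q' = normalize(q + ½dt·q⊗(0,ω)) = (-0.0320, -0.0120, 0.9994, 0.0080)

q' = (-0.0320, -0.0120, 0.9994, 0.0080)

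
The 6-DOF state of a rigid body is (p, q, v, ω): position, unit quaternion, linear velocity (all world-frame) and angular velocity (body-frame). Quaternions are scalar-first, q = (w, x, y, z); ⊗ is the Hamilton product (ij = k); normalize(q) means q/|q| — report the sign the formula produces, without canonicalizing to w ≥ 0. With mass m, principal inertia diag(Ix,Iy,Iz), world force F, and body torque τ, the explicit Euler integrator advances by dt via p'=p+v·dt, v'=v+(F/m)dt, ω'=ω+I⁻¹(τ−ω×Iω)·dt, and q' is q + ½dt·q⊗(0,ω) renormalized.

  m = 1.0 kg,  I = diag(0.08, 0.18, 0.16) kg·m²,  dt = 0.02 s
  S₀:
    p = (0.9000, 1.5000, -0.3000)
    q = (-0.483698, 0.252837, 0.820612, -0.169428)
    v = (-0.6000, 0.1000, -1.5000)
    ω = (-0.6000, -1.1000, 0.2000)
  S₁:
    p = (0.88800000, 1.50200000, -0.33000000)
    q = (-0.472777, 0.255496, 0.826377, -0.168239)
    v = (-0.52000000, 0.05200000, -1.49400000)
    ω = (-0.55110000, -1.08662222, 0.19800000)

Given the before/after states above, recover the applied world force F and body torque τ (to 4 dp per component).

F = (4.0000, -2.4000, 0.3000)
τ = (0.2000, 0.1300, 0.0500)

velocity change Δv = (0.08000000, -0.04800000, 0.00600000)
applied force F = (4.0000, -2.4000, 0.3000)
ω₁ − ω₀ = (0.04890000, 0.01337778, -0.00200000)
applied torque τ = (0.2000, 0.1300, 0.0500)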